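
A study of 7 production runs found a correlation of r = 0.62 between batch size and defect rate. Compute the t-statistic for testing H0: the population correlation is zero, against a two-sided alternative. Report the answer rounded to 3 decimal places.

t = r·√(n−2) / √(1−r²) with r = 0.62, n = 7
  = 0.62·√5 / √(1 − 0.3844)
  = 0.62·2.236068 / 0.784602
  = 1.386362 / 0.784602 = 1.767

1.767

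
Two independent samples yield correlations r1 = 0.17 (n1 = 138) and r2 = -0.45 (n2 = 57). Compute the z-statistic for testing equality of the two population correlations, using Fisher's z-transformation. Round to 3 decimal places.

z1 = atanh(0.17) = 0.171667,  z2 = atanh(-0.45) = -0.484700
SE = √(1/(n1−3) + 1/(n2−3)) = √(1/135 + 1/54) = √(0.0074074 + 0.0185185) = √0.0259259 = 0.161015
z = (z1 − z2)/SE = (0.171667 − (-0.484700)) / 0.161015 = 0.656367 / 0.161015 = 4.076

4.076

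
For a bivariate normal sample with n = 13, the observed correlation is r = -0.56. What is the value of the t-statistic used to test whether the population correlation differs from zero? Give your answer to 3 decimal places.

t = r·√(n−2) / √(1−r²) with r = -0.56, n = 13
  = -0.56·√11 / √(1 − 0.3136)
  = -0.56·3.316625 / 0.828493
  = -1.857310 / 0.828493 = -2.242

-2.242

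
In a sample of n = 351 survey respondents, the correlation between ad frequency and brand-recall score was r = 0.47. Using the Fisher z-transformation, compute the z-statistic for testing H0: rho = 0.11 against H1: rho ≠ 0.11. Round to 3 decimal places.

7.455

Fisher z: atanh(0.47) = 0.510070, atanh(0.11) = 0.110447
z = (z_r − z_0)·√(n−3) = (0.510070 − 0.110447)·√348 = 0.399623 · 18.654758 = 7.455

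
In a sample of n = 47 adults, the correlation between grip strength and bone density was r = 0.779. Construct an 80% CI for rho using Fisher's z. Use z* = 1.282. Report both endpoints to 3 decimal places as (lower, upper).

Fisher z: z_r = atanh(r) = ½·ln((1+0.779)/(1−0.779)) = 1.042822
SE(z) = 1/√(n−3) = 1/√44 = 0.150756
80% ⇒ z* = 1.282; margin = 1.282·0.150756 = 0.193269
CI on z-scale: (0.849553, 1.236091)
Back-transform: tanh(0.849553) = 0.690836, tanh(1.236091) = 0.844337

(0.691, 0.844)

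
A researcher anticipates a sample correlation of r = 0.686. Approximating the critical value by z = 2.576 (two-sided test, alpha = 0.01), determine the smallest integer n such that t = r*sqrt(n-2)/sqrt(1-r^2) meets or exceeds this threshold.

10

Need r·√(n−2)/√(1−r²) ≥ 2.576
√(n−2) ≥ 2.576·√(1−0.470596) / 0.686 = 2.576·0.727602 / 0.686 = 2.7322
n−2 ≥ 7.4649  ⇒  n ≥ 9.4649
Smallest integer n = 10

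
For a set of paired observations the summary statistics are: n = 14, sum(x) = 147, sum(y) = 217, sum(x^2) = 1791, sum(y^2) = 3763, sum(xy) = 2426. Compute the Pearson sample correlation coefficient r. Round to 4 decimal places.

S_xy = nΣxy − ΣxΣy = 14·2426 − 147·217 = 33964 − 31899 = 2065
S_xx = nΣx² − (Σx)² = 14·1791 − 147² = 25074 − 21609 = 3465
S_yy = nΣy² − (Σy)² = 14·3763 − 217² = 52682 − 47089 = 5593
r = S_xy / √(S_xx·S_yy) = 2065 / √(3465·5593) = 2065 / √19379745 = 2065 / 4402.2432 = 0.4691

0.4691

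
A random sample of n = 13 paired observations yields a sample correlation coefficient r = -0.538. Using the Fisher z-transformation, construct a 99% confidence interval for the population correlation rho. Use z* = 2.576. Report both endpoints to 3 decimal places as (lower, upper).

(-0.889, 0.210)

z_r = atanh(-0.538) = -0.601337;  SE = 1/√(n−3) = 1/√10 = 0.316228
z-limits: -0.601337 ± 2.576·0.316228 = -0.601337 ± 0.814603 = [-1.415940, 0.213266]
ρ-limits: (tanh -1.415940, tanh 0.213266) = (-0.889, 0.210)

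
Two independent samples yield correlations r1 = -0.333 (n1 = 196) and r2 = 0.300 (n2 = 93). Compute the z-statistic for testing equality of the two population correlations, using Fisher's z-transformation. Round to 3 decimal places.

Fisher z-transforms: z1 = atanh(-0.333) = -0.346199, z2 = atanh(0.300) = 0.309520; difference d = -0.655719
Var(d) = 1/193 + 1/90 = 0.0051813 + 0.0111111 = 0.0162924
z = d/√Var(d) = -0.655719 / √0.0162924 = -0.655719 / 0.127642 = -5.137

-5.137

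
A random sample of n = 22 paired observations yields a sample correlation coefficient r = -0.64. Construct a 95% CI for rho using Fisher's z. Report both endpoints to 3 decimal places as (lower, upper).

Fisher z: z_r = atanh(r) = ½·ln((1+(-0.64))/(1−(-0.64))) = -0.758174
SE(z) = 1/√(n−3) = 1/√19 = 0.229416
95% ⇒ z* = 1.960; margin = 1.960·0.229416 = 0.449655
CI on z-scale: (-1.207829, -0.308519)
Back-transform: tanh(-1.207829) = -0.836027, tanh(-0.308519) = -0.299089

(-0.836, -0.299)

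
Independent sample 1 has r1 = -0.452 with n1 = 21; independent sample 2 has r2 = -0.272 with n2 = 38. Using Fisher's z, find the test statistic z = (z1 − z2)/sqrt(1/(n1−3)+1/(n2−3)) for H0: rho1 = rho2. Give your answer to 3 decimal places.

Fisher z-transforms: z1 = atanh(-0.452) = -0.487211, z2 = atanh(-0.272) = -0.279022; difference d = -0.208189
Var(d) = 1/18 + 1/35 = 0.0555556 + 0.0285714 = 0.0841270
z = d/√Var(d) = -0.208189 / √0.0841270 = -0.208189 / 0.290047 = -0.718

-0.718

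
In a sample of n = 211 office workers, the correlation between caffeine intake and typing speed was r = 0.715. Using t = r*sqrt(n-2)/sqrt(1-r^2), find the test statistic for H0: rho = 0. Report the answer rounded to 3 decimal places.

1 − r² = 1 − 0.511225 = 0.488775;  √(1−r²) = 0.699124
√(n−2) = √209 = 14.456832
t = r·√(n−2)/√(1−r²) = 0.715 · 14.456832 / 0.699124 = 14.785

14.785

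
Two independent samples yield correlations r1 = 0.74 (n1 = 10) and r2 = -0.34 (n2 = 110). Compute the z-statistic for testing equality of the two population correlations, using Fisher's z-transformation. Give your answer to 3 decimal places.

3.344

Fisher z-transforms: z1 = atanh(0.74) = 0.950479, z2 = atanh(-0.34) = -0.354093; difference d = 1.304572
Var(d) = 1/7 + 1/107 = 0.1428571 + 0.0093458 = 0.1522029
z = d/√Var(d) = 1.304572 / √0.1522029 = 1.304572 / 0.390132 = 3.344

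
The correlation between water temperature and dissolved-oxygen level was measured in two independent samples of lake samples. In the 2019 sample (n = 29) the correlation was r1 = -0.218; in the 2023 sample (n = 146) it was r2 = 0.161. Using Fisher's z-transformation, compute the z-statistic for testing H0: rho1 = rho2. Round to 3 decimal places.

-1.801

Fisher z-transforms: z1 = atanh(-0.218) = -0.221555, z2 = atanh(0.161) = 0.162413; difference d = -0.383968
Var(d) = 1/26 + 1/143 = 0.0384615 + 0.0069930 = 0.0454545
z = d/√Var(d) = -0.383968 / √0.0454545 = -0.383968 / 0.213201 = -1.801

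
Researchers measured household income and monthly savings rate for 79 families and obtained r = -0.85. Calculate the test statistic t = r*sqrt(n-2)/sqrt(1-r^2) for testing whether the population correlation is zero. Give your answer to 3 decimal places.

t = r·√(n−2) / √(1−r²) with r = -0.85, n = 79
  = -0.85·√77 / √(1 − 0.7225)
  = -0.85·8.774964 / 0.526783
  = -7.458719 / 0.526783 = -14.159

-14.159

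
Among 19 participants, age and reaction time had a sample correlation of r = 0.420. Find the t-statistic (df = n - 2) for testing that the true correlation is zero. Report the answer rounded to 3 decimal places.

t = r·√(n−2) / √(1−r²) with r = 0.420, n = 19
  = 0.420·√17 / √(1 − 0.176400)
  = 0.420·4.123106 / 0.907524
  = 1.731705 / 0.907524 = 1.908

1.908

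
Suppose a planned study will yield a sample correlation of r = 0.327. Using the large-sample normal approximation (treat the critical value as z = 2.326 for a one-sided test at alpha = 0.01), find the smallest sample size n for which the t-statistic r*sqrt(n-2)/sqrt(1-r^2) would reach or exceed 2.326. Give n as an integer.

48

Need r·√(n−2)/√(1−r²) ≥ 2.326
√(n−2) ≥ 2.326·√(1−0.106929) / 0.327 = 2.326·0.945024 / 0.327 = 6.7221
n−2 ≥ 45.1866  ⇒  n ≥ 47.1866
Smallest integer n = 48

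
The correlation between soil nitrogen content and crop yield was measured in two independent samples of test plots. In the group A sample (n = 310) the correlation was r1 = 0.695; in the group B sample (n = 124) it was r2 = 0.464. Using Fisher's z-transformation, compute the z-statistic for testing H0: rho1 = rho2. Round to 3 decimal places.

Fisher z-transforms: z1 = atanh(0.695) = 0.857563, z2 = atanh(0.464) = 0.502397; difference d = 0.355166
Var(d) = 1/307 + 1/121 = 0.0032573 + 0.0082645 = 0.0115218
z = d/√Var(d) = 0.355166 / √0.0115218 = 0.355166 / 0.107340 = 3.309

3.309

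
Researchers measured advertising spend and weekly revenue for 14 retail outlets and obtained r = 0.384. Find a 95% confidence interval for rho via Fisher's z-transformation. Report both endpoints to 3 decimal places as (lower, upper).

(-0.184, 0.760)

Fisher z: z_r = atanh(r) = ½·ln((1+0.384)/(1−0.384)) = 0.404743
SE(z) = 1/√(n−3) = 1/√11 = 0.301511
95% ⇒ z* = 1.960; margin = 1.960·0.301511 = 0.590962
CI on z-scale: (-0.186219, 0.995705)
Back-transform: tanh(-0.186219) = -0.184096, tanh(0.995705) = 0.759784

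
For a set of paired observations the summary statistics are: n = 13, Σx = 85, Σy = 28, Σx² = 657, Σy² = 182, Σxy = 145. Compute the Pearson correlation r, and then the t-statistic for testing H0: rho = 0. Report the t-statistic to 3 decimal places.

-1.211

Numerator: nΣxy − (Σx)(Σy) = 13·145 − (85)(28) = -495
Denominator: √[(nΣx²−(Σx)²)(nΣy²−(Σy)²)]
  nΣx²−(Σx)² = 13·657 − 7225 = 1316;  nΣy²−(Σy)² = 13·182 − 784 = 1582
  √(1316·1582) = √2081912 = 1442.8832
r = -495 / 1442.8832 = -0.3431
t = r·√(n−2)/√(1−r²) = -0.3431·√11 / √(1−0.117718) = -1.137934 / 0.939299 = -1.211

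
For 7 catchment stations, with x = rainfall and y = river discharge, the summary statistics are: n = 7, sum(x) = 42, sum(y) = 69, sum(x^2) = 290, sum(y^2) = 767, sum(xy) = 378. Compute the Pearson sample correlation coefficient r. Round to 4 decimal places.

-0.6266

Numerator: nΣxy − (Σx)(Σy) = 7·378 − (42)(69) = -252
Denominator: √[(nΣx²−(Σx)²)(nΣy²−(Σy)²)]
  nΣx²−(Σx)² = 7·290 − 1764 = 266;  nΣy²−(Σy)² = 7·767 − 4761 = 608
  √(266·608) = √161728 = 402.1542
r = -252 / 402.1542 = -0.6266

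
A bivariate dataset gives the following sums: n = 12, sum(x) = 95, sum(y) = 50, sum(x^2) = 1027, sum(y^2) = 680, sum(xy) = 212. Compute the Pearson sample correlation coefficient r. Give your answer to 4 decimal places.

Numerator: nΣxy − (Σx)(Σy) = 12·212 − (95)(50) = -2206
Denominator: √[(nΣx²−(Σx)²)(nΣy²−(Σy)²)]
  nΣx²−(Σx)² = 12·1027 − 9025 = 3299;  nΣy²−(Σy)² = 12·680 − 2500 = 5660
  √(3299·5660) = √18672340 = 4321.1503
r = -2206 / 4321.1503 = -0.5105

-0.5105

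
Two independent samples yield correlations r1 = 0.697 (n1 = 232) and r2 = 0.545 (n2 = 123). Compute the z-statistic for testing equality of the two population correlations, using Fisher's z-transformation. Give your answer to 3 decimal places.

Fisher z-transforms: z1 = atanh(0.697) = 0.861442, z2 = atanh(0.545) = 0.611241; difference d = 0.250201
Var(d) = 1/229 + 1/120 = 0.0043668 + 0.0083333 = 0.0127001
z = d/√Var(d) = 0.250201 / √0.0127001 = 0.250201 / 0.112695 = 2.220

2.220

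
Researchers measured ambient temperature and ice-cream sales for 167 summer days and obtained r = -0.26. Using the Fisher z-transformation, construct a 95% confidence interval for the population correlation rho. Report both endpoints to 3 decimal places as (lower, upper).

(-0.396, -0.113)

z_r = atanh(-0.26) = -0.266108;  SE = 1/√(n−3) = 1/√164 = 0.078087
z-limits: -0.266108 ± 1.960·0.078087 = -0.266108 ± 0.153051 = [-0.419159, -0.113057]
ρ-limits: (tanh -0.419159, tanh -0.113057) = (-0.396, -0.113)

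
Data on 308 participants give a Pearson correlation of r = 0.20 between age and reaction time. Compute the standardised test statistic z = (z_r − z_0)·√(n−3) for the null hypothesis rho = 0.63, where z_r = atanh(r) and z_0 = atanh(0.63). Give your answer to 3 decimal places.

-9.408

z_r = atanh(0.20) = 0.202733,  z_0 = atanh(0.63) = 0.741416
SE = 1/√(n−3) = 1/√305 = 0.057260
z = (z_r − z_0)/SE = (0.202733 − 0.741416) / 0.057260 = -0.538683 / 0.057260 = -9.408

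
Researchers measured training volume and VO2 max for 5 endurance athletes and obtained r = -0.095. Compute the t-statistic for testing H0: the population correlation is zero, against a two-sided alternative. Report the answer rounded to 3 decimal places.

-0.165

t = r·√(n−2) / √(1−r²) with r = -0.095, n = 5
  = -0.095·√3 / √(1 − 0.009025)
  = -0.095·1.732051 / 0.995477
  = -0.164545 / 0.995477 = -0.165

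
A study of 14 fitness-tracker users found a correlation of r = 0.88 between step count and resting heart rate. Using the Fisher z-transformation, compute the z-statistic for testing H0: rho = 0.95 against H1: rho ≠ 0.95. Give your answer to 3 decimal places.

-1.512

Fisher z: atanh(0.88) = 1.375768, atanh(0.95) = 1.831781
z = (z_r − z_0)·√(n−3) = (1.375768 − 1.831781)·√11 = -0.456013 · 3.316625 = -1.512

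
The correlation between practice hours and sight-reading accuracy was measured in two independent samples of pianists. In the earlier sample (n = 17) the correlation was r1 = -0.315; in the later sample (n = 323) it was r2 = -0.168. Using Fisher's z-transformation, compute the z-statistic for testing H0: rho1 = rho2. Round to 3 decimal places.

-0.573

Fisher z-transforms: z1 = atanh(-0.315) = -0.326087, z2 = atanh(-0.168) = -0.169608; difference d = -0.156479
Var(d) = 1/14 + 1/320 = 0.0714286 + 0.0031250 = 0.0745536
z = d/√Var(d) = -0.156479 / √0.0745536 = -0.156479 / 0.273045 = -0.573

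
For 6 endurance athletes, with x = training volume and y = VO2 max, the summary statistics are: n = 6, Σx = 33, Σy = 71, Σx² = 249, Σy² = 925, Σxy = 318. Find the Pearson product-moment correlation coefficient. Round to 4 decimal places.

-0.9581

S_xy = nΣxy − ΣxΣy = 6·318 − 33·71 = 1908 − 2343 = -435
S_xx = nΣx² − (Σx)² = 6·249 − 33² = 1494 − 1089 = 405
S_yy = nΣy² − (Σy)² = 6·925 − 71² = 5550 − 5041 = 509
r = S_xy / √(S_xx·S_yy) = -435 / √(405·509) = -435 / √206145 = -435 / 454.0319 = -0.9581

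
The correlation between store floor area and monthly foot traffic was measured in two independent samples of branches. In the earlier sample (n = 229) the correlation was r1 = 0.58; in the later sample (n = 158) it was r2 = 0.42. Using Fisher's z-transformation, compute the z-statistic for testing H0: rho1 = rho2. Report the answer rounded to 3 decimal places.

z1 = atanh(0.58) = 0.662463,  z2 = atanh(0.42) = 0.447692
SE = √(1/(n1−3) + 1/(n2−3)) = √(1/226 + 1/155) = √(0.0044248 + 0.0064516) = √0.0108764 = 0.104290
z = (z1 − z2)/SE = (0.662463 − 0.447692) / 0.104290 = 0.214771 / 0.104290 = 2.059

2.059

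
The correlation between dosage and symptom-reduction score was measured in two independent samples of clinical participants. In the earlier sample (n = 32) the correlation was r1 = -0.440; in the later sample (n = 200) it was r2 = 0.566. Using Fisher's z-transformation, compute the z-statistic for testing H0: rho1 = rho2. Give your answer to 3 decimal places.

Fisher z-transforms: z1 = atanh(-0.440) = -0.472231, z2 = atanh(0.566) = 0.641618; difference d = -1.113849
Var(d) = 1/29 + 1/197 = 0.0344828 + 0.0050761 = 0.0395589
z = d/√Var(d) = -1.113849 / √0.0395589 = -1.113849 / 0.198894 = -5.600

-5.600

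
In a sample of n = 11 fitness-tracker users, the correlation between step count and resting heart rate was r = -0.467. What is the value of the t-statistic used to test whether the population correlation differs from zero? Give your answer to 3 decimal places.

1 − r² = 1 − 0.218089 = 0.781911;  √(1−r²) = 0.884257
√(n−2) = √9 = 3.000000
t = r·√(n−2)/√(1−r²) = -0.467 · 3.000000 / 0.884257 = -1.584

-1.584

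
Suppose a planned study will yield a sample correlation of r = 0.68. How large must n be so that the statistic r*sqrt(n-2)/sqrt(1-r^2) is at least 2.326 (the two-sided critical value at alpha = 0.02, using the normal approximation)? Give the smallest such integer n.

Need r·√(n−2)/√(1−r²) ≥ 2.326
√(n−2) ≥ 2.326·√(1−0.4624) / 0.68 = 2.326·0.733212 / 0.68 = 2.5080
n−2 ≥ 6.2901  ⇒  n ≥ 8.2901
Smallest integer n = 9

9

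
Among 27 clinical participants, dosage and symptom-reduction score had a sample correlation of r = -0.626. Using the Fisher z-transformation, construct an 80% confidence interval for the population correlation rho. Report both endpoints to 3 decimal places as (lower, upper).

(-0.760, -0.441)

Fisher z: z_r = atanh(r) = ½·ln((1+(-0.626))/(1−(-0.626))) = -0.734811
SE(z) = 1/√(n−3) = 1/√24 = 0.204124
80% ⇒ z* = 1.282; margin = 1.282·0.204124 = 0.261687
CI on z-scale: (-0.996498, -0.473124)
Back-transform: tanh(-0.996498) = -0.760119, tanh(-0.473124) = -0.440720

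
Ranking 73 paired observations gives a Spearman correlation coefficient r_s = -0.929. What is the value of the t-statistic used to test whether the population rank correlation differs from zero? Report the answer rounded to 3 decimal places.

1 − r_s² = 1 − 0.863041 = 0.136959;  √(1−r_s²) = 0.370080
√(n−2) = √71 = 8.426150
t = r_s·√(n−2)/√(1−r_s²) = -0.929 · 8.426150 / 0.370080 = -21.152

-21.152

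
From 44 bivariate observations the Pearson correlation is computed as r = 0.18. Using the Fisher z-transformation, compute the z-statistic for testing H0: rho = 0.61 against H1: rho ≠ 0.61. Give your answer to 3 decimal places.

-3.374

Fisher z: atanh(0.18) = 0.181983, atanh(0.61) = 0.708921
z = (z_r − z_0)·√(n−3) = (0.181983 − 0.708921)·√41 = -0.526938 · 6.403124 = -3.374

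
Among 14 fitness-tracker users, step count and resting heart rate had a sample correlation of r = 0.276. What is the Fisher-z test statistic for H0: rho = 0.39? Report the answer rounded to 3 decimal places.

z_r = atanh(0.276) = 0.283347,  z_0 = atanh(0.39) = 0.411800
SE = 1/√(n−3) = 1/√11 = 0.301511
z = (z_r − z_0)/SE = (0.283347 − 0.411800) / 0.301511 = -0.128453 / 0.301511 = -0.426

-0.426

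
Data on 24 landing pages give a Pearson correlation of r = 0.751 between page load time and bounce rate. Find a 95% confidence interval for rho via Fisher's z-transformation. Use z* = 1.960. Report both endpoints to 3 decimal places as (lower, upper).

(0.499, 0.886)

z_r = atanh(0.751) = 0.975245;  SE = 1/√(n−3) = 1/√21 = 0.218218
z-limits: 0.975245 ± 1.960·0.218218 = 0.975245 ± 0.427707 = [0.547538, 1.402952]
ρ-limits: (tanh 0.547538, tanh 1.402952) = (0.499, 0.886)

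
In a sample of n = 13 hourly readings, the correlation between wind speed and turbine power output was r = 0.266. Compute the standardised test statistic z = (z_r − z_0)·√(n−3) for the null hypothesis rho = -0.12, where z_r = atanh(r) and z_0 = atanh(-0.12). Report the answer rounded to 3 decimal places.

Fisher z: atanh(0.266) = 0.272554, atanh(-0.12) = -0.120581
z = (z_r − z_0)·√(n−3) = (0.272554 − (-0.120581))·√10 = 0.393135 · 3.162278 = 1.243

1.243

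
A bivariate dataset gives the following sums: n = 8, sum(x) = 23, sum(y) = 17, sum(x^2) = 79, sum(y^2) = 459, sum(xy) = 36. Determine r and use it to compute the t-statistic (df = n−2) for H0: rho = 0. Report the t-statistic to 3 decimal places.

-0.434

S_xy = nΣxy − ΣxΣy = 8·36 − 23·17 = 288 − 391 = -103
S_xx = nΣx² − (Σx)² = 8·79 − 23² = 632 − 529 = 103
S_yy = nΣy² − (Σy)² = 8·459 − 17² = 3672 − 289 = 3383
r = S_xy / √(S_xx·S_yy) = -103 / √(103·3383) = -103 / √348449 = -103 / 590.2957 = -0.1745
t = r·√(n−2)/√(1−r²) = -0.1745·√6 / √(1−0.030450) = -0.427436 / 0.984657 = -0.434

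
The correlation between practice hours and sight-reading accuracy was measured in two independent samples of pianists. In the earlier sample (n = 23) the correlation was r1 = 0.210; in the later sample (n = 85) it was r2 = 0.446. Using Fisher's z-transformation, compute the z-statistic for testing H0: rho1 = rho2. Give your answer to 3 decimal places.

Fisher z-transforms: z1 = atanh(0.210) = 0.213171, z2 = atanh(0.446) = 0.479696; difference d = -0.266525
Var(d) = 1/20 + 1/82 = 0.0500000 + 0.0121951 = 0.0621951
z = d/√Var(d) = -0.266525 / √0.0621951 = -0.266525 / 0.249389 = -1.069

-1.069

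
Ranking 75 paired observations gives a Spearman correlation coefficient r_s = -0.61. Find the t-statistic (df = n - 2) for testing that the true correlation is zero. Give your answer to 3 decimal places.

1 − r_s² = 1 − 0.3721 = 0.6279;  √(1−r_s²) = 0.792401
√(n−2) = √73 = 8.544004
t = r_s·√(n−2)/√(1−r_s²) = -0.61 · 8.544004 / 0.792401 = -6.577

-6.577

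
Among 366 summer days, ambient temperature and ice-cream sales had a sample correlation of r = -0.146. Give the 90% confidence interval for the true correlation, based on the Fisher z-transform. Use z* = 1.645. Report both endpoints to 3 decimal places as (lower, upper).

z_r = atanh(-0.146) = -0.147051;  SE = 1/√(n−3) = 1/√363 = 0.052486
z-limits: -0.147051 ± 1.645·0.052486 = -0.147051 ± 0.086339 = [-0.233390, -0.060712]
ρ-limits: (tanh -0.233390, tanh -0.060712) = (-0.229, -0.061)

(-0.229, -0.061)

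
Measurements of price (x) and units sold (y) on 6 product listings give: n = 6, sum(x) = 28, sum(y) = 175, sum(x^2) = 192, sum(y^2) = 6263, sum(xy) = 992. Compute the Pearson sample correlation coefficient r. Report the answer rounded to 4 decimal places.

0.6577

Numerator: nΣxy − (Σx)(Σy) = 6·992 − (28)(175) = 1052
Denominator: √[(nΣx²−(Σx)²)(nΣy²−(Σy)²)]
  nΣx²−(Σx)² = 6·192 − 784 = 368;  nΣy²−(Σy)² = 6·6263 − 30625 = 6953
  √(368·6953) = √2558704 = 1599.5949
r = 1052 / 1599.5949 = 0.6577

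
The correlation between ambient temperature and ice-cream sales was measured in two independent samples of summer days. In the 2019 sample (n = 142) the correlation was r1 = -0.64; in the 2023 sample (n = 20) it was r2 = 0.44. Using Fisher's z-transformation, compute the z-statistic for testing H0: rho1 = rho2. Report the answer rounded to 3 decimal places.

-4.789

Fisher z-transforms: z1 = atanh(-0.64) = -0.758174, z2 = atanh(0.44) = 0.472231; difference d = -1.230405
Var(d) = 1/139 + 1/17 = 0.0071942 + 0.0588235 = 0.0660177
z = d/√Var(d) = -1.230405 / √0.0660177 = -1.230405 / 0.256939 = -4.789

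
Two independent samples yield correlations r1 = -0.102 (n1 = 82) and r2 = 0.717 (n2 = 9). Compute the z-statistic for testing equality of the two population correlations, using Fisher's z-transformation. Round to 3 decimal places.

z1 = atanh(-0.102) = -0.102356,  z2 = atanh(0.717) = 0.901443
SE = √(1/(n1−3) + 1/(n2−3)) = √(1/79 + 1/6) = √(0.0126582 + 0.1666667) = √0.1793249 = 0.423468
z = (z1 − z2)/SE = (-0.102356 − 0.901443) / 0.423468 = -1.003799 / 0.423468 = -2.370

-2.370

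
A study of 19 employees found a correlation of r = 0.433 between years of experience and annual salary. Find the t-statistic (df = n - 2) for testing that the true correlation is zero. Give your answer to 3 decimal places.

1 − r² = 1 − 0.187489 = 0.812511;  √(1−r²) = 0.901394
√(n−2) = √17 = 4.123106
t = r·√(n−2)/√(1−r²) = 0.433 · 4.123106 / 0.901394 = 1.981

1.981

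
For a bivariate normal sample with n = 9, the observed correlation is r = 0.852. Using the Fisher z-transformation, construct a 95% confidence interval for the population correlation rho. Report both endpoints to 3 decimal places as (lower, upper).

Fisher z: z_r = atanh(r) = ½·ln((1+0.852)/(1−0.852)) = 1.263405
SE(z) = 1/√(n−3) = 1/√6 = 0.408248
95% ⇒ z* = 1.960; margin = 1.960·0.408248 = 0.800166
CI on z-scale: (0.463239, 2.063571)
Back-transform: tanh(0.463239) = 0.432720, tanh(2.063571) = 0.968254

(0.433, 0.968)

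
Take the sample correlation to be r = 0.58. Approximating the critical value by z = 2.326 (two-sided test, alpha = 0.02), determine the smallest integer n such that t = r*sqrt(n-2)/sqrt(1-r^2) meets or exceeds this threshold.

13

Need r·√(n−2)/√(1−r²) ≥ 2.326
√(n−2) ≥ 2.326·√(1−0.3364) / 0.58 = 2.326·0.814616 / 0.58 = 3.2669
n−2 ≥ 10.6726  ⇒  n ≥ 12.6726
Smallest integer n = 13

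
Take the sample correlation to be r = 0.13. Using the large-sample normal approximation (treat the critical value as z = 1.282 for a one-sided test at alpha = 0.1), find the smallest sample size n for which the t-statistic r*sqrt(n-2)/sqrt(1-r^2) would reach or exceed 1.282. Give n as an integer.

98

Need r·√(n−2)/√(1−r²) ≥ 1.282
√(n−2) ≥ 1.282·√(1−0.0169) / 0.13 = 1.282·0.991514 / 0.13 = 9.7779
n−2 ≥ 95.6073  ⇒  n ≥ 97.6073
Smallest integer n = 98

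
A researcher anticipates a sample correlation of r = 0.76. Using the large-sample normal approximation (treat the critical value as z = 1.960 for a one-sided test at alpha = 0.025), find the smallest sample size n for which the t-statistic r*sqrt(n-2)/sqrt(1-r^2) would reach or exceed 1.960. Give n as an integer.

r√(n−2)/√(1−r²) ≥ 1.960  ⇔  n−2 ≥ (1.960)²·(1−r²)/r²
(1−r²)/r² = (1−0.5776)/0.5776 = 0.7313
n ≥ 2 + 3.8416·0.7313 = 2 + 2.8094 = 4.8094
⌈4.8094⌉ = 5

5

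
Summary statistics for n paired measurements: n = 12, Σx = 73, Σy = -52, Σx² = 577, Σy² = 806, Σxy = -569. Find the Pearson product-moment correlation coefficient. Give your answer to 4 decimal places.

-0.9095

S_xy = nΣxy − ΣxΣy = 12·(-569) − 73·(-52) = -6828 − (-3796) = -3032
S_xx = nΣx² − (Σx)² = 12·577 − 73² = 6924 − 5329 = 1595
S_yy = nΣy² − (Σy)² = 12·806 − (-52)² = 9672 − 2704 = 6968
r = S_xy / √(S_xx·S_yy) = -3032 / √(1595·6968) = -3032 / √11113960 = -3032 / 3333.7606 = -0.9095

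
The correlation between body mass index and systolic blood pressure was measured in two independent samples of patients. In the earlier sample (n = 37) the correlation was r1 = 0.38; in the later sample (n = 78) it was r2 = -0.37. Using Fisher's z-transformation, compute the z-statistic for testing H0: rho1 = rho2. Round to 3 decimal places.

3.814

Fisher z-transforms: z1 = atanh(0.38) = 0.400060, z2 = atanh(-0.37) = -0.388423; difference d = 0.788483
Var(d) = 1/34 + 1/75 = 0.0294118 + 0.0133333 = 0.0427451
z = d/√Var(d) = 0.788483 / √0.0427451 = 0.788483 / 0.206749 = 3.814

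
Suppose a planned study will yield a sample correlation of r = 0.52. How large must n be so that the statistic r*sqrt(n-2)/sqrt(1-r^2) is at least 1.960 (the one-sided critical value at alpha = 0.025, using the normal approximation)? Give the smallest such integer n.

Need r·√(n−2)/√(1−r²) ≥ 1.960
√(n−2) ≥ 1.960·√(1−0.2704) / 0.52 = 1.960·0.854166 / 0.52 = 3.2195
n−2 ≥ 10.3652  ⇒  n ≥ 12.3652
Smallest integer n = 13

13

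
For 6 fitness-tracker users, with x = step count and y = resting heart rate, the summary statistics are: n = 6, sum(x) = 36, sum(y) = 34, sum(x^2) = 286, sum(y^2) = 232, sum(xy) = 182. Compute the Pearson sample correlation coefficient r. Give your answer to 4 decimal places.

-0.4193

S_xy = nΣxy − ΣxΣy = 6·182 − 36·34 = 1092 − 1224 = -132
S_xx = nΣx² − (Σx)² = 6·286 − 36² = 1716 − 1296 = 420
S_yy = nΣy² − (Σy)² = 6·232 − 34² = 1392 − 1156 = 236
r = S_xy / √(S_xx·S_yy) = -132 / √(420·236) = -132 / √99120 = -132 / 314.8333 = -0.4193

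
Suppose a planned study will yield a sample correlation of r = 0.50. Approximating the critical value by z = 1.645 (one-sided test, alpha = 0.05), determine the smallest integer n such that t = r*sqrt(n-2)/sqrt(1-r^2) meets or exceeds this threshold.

11

r√(n−2)/√(1−r²) ≥ 1.645  ⇔  n−2 ≥ (1.645)²·(1−r²)/r²
(1−r²)/r² = (1−0.2500)/0.2500 = 3.0000
n ≥ 2 + 2.706025·3.0000 = 2 + 8.1181 = 10.1181
⌈10.1181⌉ = 11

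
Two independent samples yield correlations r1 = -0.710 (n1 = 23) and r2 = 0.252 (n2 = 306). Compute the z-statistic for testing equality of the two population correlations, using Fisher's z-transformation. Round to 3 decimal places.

z1 = atanh(-0.710) = -0.887184,  z2 = atanh(0.252) = 0.257547
SE = √(1/(n1−3) + 1/(n2−3)) = √(1/20 + 1/303) = √(0.0500000 + 0.0033003) = √0.0533003 = 0.230869
z = (z1 − z2)/SE = (-0.887184 − 0.257547) / 0.230869 = -1.144731 / 0.230869 = -4.958

-4.958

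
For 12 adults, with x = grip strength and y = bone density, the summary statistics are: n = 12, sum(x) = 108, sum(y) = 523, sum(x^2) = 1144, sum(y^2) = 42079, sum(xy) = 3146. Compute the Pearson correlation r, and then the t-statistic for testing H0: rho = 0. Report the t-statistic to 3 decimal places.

-5.261

S_xy = nΣxy − ΣxΣy = 12·3146 − 108·523 = 37752 − 56484 = -18732
S_xx = nΣx² − (Σx)² = 12·1144 − 108² = 13728 − 11664 = 2064
S_yy = nΣy² − (Σy)² = 12·42079 − 523² = 504948 − 273529 = 231419
r = S_xy / √(S_xx·S_yy) = -18732 / √(2064·231419) = -18732 / √477648816 = -18732 / 21855.1782 = -0.8571
t = r·√(n−2)/√(1−r²) = -0.8571·√10 / √(1−0.734620) = -2.710388 / 0.515150 = -5.261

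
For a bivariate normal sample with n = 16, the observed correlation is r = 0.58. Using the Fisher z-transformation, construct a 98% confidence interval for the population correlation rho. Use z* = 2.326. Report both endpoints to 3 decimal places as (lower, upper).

(0.017, 0.864)

Fisher z: z_r = atanh(r) = ½·ln((1+0.58)/(1−0.58)) = 0.662463
SE(z) = 1/√(n−3) = 1/√13 = 0.277350
98% ⇒ z* = 2.326; margin = 2.326·0.277350 = 0.645116
CI on z-scale: (0.017347, 1.307579)
Back-transform: tanh(0.017347) = 0.017345, tanh(1.307579) = 0.863662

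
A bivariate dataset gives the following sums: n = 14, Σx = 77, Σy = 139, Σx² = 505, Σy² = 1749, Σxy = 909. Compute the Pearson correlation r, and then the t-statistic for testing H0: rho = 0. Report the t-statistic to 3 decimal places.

Numerator: nΣxy − (Σx)(Σy) = 14·909 − (77)(139) = 2023
Denominator: √[(nΣx²−(Σx)²)(nΣy²−(Σy)²)]
  nΣx²−(Σx)² = 14·505 − 5929 = 1141;  nΣy²−(Σy)² = 14·1749 − 19321 = 5165
  √(1141·5165) = √5893265 = 2427.6048
r = 2023 / 2427.6048 = 0.8333
t = r·√(n−2)/√(1−r²) = 0.8333·√12 / √(1−0.694389) = 2.886636 / 0.552821 = 5.222

5.222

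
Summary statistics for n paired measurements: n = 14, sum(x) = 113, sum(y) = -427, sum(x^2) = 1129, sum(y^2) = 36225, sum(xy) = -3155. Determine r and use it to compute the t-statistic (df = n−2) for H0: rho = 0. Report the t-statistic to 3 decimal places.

Numerator: nΣxy − (Σx)(Σy) = 14·(-3155) − (113)(-427) = 4081
Denominator: √[(nΣx²−(Σx)²)(nΣy²−(Σy)²)]
  nΣx²−(Σx)² = 14·1129 − 12769 = 3037;  nΣy²−(Σy)² = 14·36225 − 182329 = 324821
  √(3037·324821) = √986481377 = 31408.3011
r = 4081 / 31408.3011 = 0.1299
t = r·√(n−2)/√(1−r²) = 0.1299·√12 / √(1−0.016874) = 0.449987 / 0.991527 = 0.454

0.454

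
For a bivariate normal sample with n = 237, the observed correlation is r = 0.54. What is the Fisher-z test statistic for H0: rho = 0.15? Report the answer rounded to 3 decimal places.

6.930

z_r = atanh(0.54) = 0.604156,  z_0 = atanh(0.15) = 0.151140
SE = 1/√(n−3) = 1/√234 = 0.065372
z = (z_r − z_0)/SE = (0.604156 − 0.151140) / 0.065372 = 0.453016 / 0.065372 = 6.930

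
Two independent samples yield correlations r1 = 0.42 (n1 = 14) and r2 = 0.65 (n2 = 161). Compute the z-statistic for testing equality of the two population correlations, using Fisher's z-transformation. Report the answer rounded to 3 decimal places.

z1 = atanh(0.42) = 0.447692,  z2 = atanh(0.65) = 0.775299
SE = √(1/(n1−3) + 1/(n2−3)) = √(1/11 + 1/158) = √(0.0909091 + 0.0063291) = √0.0972382 = 0.311830
z = (z1 − z2)/SE = (0.447692 − 0.775299) / 0.311830 = -0.327607 / 0.311830 = -1.051

-1.051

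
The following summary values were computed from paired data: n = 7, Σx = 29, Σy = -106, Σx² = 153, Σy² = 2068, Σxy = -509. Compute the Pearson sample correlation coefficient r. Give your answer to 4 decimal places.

Numerator: nΣxy − (Σx)(Σy) = 7·(-509) − (29)(-106) = -489
Denominator: √[(nΣx²−(Σx)²)(nΣy²−(Σy)²)]
  nΣx²−(Σx)² = 7·153 − 841 = 230;  nΣy²−(Σy)² = 7·2068 − 11236 = 3240
  √(230·3240) = √745200 = 863.2497
r = -489 / 863.2497 = -0.5665

-0.5665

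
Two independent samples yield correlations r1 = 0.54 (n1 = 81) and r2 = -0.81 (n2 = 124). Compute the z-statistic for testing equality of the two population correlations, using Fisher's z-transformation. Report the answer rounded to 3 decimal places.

11.922

z1 = atanh(0.54) = 0.604156,  z2 = atanh(-0.81) = -1.127029
SE = √(1/(n1−3) + 1/(n2−3)) = √(1/78 + 1/121) = √(0.0128205 + 0.0082645) = √0.0210850 = 0.145207
z = (z1 − z2)/SE = (0.604156 − (-1.127029)) / 0.145207 = 1.731185 / 0.145207 = 11.922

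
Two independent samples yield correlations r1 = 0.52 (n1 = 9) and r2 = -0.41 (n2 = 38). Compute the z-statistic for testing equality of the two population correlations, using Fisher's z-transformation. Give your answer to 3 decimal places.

2.290

z1 = atanh(0.52) = 0.576340,  z2 = atanh(-0.41) = -0.435611
SE = √(1/(n1−3) + 1/(n2−3)) = √(1/6 + 1/35) = √(0.1666667 + 0.0285714) = √0.1952381 = 0.441858
z = (z1 − z2)/SE = (0.576340 − (-0.435611)) / 0.441858 = 1.011951 / 0.441858 = 2.290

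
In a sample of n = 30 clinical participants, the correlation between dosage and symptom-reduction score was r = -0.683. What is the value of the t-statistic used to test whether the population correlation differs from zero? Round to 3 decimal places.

-4.948

t = r·√(n−2) / √(1−r²) with r = -0.683, n = 30
  = -0.683·√28 / √(1 − 0.466489)
  = -0.683·5.291503 / 0.730418
  = -3.614097 / 0.730418 = -4.948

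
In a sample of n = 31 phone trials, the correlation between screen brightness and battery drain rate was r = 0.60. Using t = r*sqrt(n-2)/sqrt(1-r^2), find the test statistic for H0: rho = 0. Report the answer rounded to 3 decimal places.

4.039

1 − r² = 1 − 0.3600 = 0.6400;  √(1−r²) = 0.800000
√(n−2) = √29 = 5.385165
t = r·√(n−2)/√(1−r²) = 0.60 · 5.385165 / 0.800000 = 4.039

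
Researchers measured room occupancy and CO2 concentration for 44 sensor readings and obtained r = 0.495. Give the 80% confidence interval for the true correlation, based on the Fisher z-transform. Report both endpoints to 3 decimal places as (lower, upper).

(0.330, 0.631)

z_r = atanh(0.495) = 0.542662;  SE = 1/√(n−3) = 1/√41 = 0.156174
z-limits: 0.542662 ± 1.282·0.156174 = 0.542662 ± 0.200215 = [0.342447, 0.742877]
ρ-limits: (tanh 0.342447, tanh 0.742877) = (0.330, 0.631)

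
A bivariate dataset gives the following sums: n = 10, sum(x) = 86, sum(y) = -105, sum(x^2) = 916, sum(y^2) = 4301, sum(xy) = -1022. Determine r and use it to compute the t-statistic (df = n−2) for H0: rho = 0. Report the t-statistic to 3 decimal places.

S_xy = nΣxy − ΣxΣy = 10·(-1022) − 86·(-105) = -10220 − (-9030) = -1190
S_xx = nΣx² − (Σx)² = 10·916 − 86² = 9160 − 7396 = 1764
S_yy = nΣy² − (Σy)² = 10·4301 − (-105)² = 43010 − 11025 = 31985
r = S_xy / √(S_xx·S_yy) = -1190 / √(1764·31985) = -1190 / √56421540 = -1190 / 7511.4273 = -0.1584
t = r·√(n−2)/√(1−r²) = -0.1584·√8 / √(1−0.025091) = -0.448023 / 0.987375 = -0.454

-0.454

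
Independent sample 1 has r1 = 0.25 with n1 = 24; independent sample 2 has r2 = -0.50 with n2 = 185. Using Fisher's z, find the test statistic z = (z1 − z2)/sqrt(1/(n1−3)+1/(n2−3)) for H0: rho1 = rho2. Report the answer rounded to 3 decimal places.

z1 = atanh(0.25) = 0.255413,  z2 = atanh(-0.50) = -0.549306
SE = √(1/(n1−3) + 1/(n2−3)) = √(1/21 + 1/182) = √(0.0476190 + 0.0054945) = √0.0531135 = 0.230464
z = (z1 − z2)/SE = (0.255413 − (-0.549306)) / 0.230464 = 0.804719 / 0.230464 = 3.492

3.492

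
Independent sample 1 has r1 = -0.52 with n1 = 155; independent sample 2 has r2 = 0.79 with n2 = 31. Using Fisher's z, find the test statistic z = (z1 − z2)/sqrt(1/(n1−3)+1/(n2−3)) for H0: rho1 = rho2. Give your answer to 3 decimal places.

-8.012

Fisher z-transforms: z1 = atanh(-0.52) = -0.576340, z2 = atanh(0.79) = 1.071432; difference d = -1.647772
Var(d) = 1/152 + 1/28 = 0.0065789 + 0.0357143 = 0.0422932
z = d/√Var(d) = -1.647772 / √0.0422932 = -1.647772 / 0.205653 = -8.012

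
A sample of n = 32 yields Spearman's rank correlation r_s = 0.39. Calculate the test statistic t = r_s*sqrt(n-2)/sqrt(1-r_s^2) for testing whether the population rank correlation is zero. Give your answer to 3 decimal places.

2.320

1 − r_s² = 1 − 0.1521 = 0.8479;  √(1−r_s²) = 0.920815
√(n−2) = √30 = 5.477226
t = r_s·√(n−2)/√(1−r_s²) = 0.39 · 5.477226 / 0.920815 = 2.320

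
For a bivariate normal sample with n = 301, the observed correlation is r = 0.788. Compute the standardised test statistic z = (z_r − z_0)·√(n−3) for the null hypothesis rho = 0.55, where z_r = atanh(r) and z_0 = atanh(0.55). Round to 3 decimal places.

z_r = atanh(0.788) = 1.066133,  z_0 = atanh(0.55) = 0.618381
SE = 1/√(n−3) = 1/√298 = 0.057928
z = (z_r − z_0)/SE = (1.066133 − 0.618381) / 0.057928 = 0.447752 / 0.057928 = 7.729

7.729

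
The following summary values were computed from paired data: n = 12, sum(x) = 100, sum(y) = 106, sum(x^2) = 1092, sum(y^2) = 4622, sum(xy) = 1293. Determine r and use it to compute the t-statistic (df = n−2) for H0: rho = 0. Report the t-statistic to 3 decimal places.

1.462

S_xy = nΣxy − ΣxΣy = 12·1293 − 100·106 = 15516 − 10600 = 4916
S_xx = nΣx² − (Σx)² = 12·1092 − 100² = 13104 − 10000 = 3104
S_yy = nΣy² − (Σy)² = 12·4622 − 106² = 55464 − 11236 = 44228
r = S_xy / √(S_xx·S_yy) = 4916 / √(3104·44228) = 4916 / √137283712 = 4916 / 11716.8132 = 0.4196
t = r·√(n−2)/√(1−r²) = 0.4196·√10 / √(1−0.176064) = 1.326892 / 0.907709 = 1.462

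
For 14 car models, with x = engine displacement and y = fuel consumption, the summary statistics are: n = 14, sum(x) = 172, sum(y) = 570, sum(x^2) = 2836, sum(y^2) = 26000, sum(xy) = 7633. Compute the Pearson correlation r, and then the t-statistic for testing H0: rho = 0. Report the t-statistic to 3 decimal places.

S_xy = nΣxy − ΣxΣy = 14·7633 − 172·570 = 106862 − 98040 = 8822
S_xx = nΣx² − (Σx)² = 14·2836 − 172² = 39704 − 29584 = 10120
S_yy = nΣy² − (Σy)² = 14·26000 − 570² = 364000 − 324900 = 39100
r = S_xy / √(S_xx·S_yy) = 8822 / √(10120·39100) = 8822 / √395692000 = 8822 / 19892.0084 = 0.4435
t = r·√(n−2)/√(1−r²) = 0.4435·√12 / √(1−0.196692) = 1.536329 / 0.896275 = 1.714

1.714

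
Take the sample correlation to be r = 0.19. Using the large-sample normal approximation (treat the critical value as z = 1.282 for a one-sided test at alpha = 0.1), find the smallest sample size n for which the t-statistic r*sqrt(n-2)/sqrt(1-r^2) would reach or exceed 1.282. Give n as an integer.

46

r√(n−2)/√(1−r²) ≥ 1.282  ⇔  n−2 ≥ (1.282)²·(1−r²)/r²
(1−r²)/r² = (1−0.0361)/0.0361 = 26.7008
n ≥ 2 + 1.643524·26.7008 = 2 + 43.8834 = 45.8834
⌈45.8834⌉ = 46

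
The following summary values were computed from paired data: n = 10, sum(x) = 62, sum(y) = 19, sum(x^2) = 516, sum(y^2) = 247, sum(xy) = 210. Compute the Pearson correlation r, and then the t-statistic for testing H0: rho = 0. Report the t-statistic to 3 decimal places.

S_xy = nΣxy − ΣxΣy = 10·210 − 62·19 = 2100 − 1178 = 922
S_xx = nΣx² − (Σx)² = 10·516 − 62² = 5160 − 3844 = 1316
S_yy = nΣy² − (Σy)² = 10·247 − 19² = 2470 − 361 = 2109
r = S_xy / √(S_xx·S_yy) = 922 / √(1316·2109) = 922 / √2775444 = 922 / 1665.9664 = 0.5534
t = r·√(n−2)/√(1−r²) = 0.5534·√8 / √(1−0.306252) = 1.565252 / 0.832915 = 1.879

1.879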